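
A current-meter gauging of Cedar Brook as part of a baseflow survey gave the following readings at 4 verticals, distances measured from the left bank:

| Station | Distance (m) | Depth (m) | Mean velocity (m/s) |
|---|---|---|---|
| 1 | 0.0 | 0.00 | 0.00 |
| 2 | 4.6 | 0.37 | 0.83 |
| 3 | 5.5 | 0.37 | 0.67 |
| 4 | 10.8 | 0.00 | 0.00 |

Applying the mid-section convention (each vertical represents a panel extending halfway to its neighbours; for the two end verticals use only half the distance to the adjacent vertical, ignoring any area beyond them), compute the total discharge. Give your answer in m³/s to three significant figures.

1.61 m³/s

w_2 = (5.5 − 0.0)/2 = 2.75 m; q_2 = 0.83 × 0.37 × 2.75 = 0.8445 m³/s
w_3 = (10.8 − 4.6)/2 = 3.1 m; q_3 = 0.67 × 0.37 × 3.1 = 0.7685 m³/s
Stations 1, 4 contribute zero (depth or velocity is 0).
Q = Σ qᵢ = 1.613 m³/s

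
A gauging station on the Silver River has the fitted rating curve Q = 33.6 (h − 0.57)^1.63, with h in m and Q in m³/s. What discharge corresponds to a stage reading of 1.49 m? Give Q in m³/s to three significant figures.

Q = 33.6 × (1.49 − 0.57)^1.63 = 33.6 × 0.92^1.63 = 29.33 m³/s

29.3 m³/s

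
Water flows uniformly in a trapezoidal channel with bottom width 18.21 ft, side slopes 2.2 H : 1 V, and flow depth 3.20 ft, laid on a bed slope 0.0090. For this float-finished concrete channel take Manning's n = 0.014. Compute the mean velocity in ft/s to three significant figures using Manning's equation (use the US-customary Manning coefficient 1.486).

18.0 ft/s

A = (b + z·y)·y = (18.21 + 2.2×3.20)×3.20 = 80.80 ft²
P = b + 2y√(1+z²) = 18.21 + 2×3.20×√(1+2.2²) = 33.68 ft
R = A/P = 80.80/33.68 = 2.399 ft
Q = (1.486/n)·A·R^(2/3)·S^(1/2) = (1.486/0.014) × 80.80 × 2.399^(2/3) × 0.0090^(1/2) = 1458 ft³/s
V = Q/A = 1458/80.80 = 18.05 ft/s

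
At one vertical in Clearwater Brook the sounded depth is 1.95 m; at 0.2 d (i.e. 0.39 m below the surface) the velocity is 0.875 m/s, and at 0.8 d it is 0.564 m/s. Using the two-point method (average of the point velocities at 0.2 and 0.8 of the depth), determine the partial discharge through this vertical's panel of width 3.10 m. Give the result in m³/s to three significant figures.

4.35 m³/s

v̄ = (0.875 + 0.564) / 2 = 0.7195 m/s
q = v̄ × d × w = 0.7195 × 1.95 × 3.10 = 4.349 m³/s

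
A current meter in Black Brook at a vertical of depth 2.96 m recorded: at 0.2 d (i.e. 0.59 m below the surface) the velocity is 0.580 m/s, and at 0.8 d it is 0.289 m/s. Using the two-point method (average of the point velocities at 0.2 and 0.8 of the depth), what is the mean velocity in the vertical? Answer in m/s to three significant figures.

0.435 m/s

v̄ = (0.580 + 0.289) / 2 = 0.4345 m/s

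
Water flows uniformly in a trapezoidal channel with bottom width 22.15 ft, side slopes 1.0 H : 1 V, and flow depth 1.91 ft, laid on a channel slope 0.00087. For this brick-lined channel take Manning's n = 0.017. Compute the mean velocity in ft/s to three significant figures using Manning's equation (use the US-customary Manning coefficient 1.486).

3.63 ft/s

A = (b + z·y)·y = (22.15 + 1.0×1.91)×1.91 = 45.95 ft²
P = b + 2y√(1+z²) = 22.15 + 2×1.91×√(1+1.0²) = 27.55 ft
R = A/P = 45.95/27.55 = 1.668 ft
Q = (1.486/n)·A·R^(2/3)·S^(1/2) = (1.486/0.017) × 45.95 × 1.668^(2/3) × 0.00087^(1/2) = 166.6 ft³/s
V = Q/A = 166.6/45.95 = 3.626 ft/s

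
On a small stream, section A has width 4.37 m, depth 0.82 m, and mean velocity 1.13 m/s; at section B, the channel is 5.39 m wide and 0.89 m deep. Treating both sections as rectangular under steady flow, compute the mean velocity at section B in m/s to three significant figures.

Q = A₁V₁ = (4.37×0.82) × 1.13 = 4.049 m³/s
A₂ = 5.39 × 0.89 = 4.797 m²
V₂ = Q/A₂ = 4.049/4.797 = 0.8441 m/s

0.844 m/s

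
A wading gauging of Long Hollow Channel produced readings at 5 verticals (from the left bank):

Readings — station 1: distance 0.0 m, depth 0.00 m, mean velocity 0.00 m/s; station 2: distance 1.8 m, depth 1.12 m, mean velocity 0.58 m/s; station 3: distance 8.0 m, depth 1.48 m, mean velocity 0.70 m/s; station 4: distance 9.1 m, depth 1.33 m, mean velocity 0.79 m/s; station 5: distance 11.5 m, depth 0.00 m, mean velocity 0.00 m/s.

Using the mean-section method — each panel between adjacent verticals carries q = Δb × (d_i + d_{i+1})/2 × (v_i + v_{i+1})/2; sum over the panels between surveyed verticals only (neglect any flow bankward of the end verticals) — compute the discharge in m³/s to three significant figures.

Panel 1-2: Δb = 1.8 m, d̄ = (0.00+1.12)/2 = 0.56, v̄ = (0.00+0.58)/2 = 0.29 → q = 1.8×0.56×0.29 = 0.2923 m³/s
Panel 2-3: Δb = 6.2 m, d̄ = (1.12+1.48)/2 = 1.3, v̄ = (0.58+0.70)/2 = 0.64 → q = 6.2×1.3×0.64 = 5.158 m³/s
Panel 3-4: Δb = 1.1 m, d̄ = (1.48+1.33)/2 = 1.405, v̄ = (0.70+0.79)/2 = 0.745 → q = 1.1×1.405×0.745 = 1.151 m³/s
Panel 4-5: Δb = 2.4 m, d̄ = (1.33+0.00)/2 = 0.665, v̄ = (0.79+0.00)/2 = 0.395 → q = 2.4×0.665×0.395 = 0.6304 m³/s
Q = Σ q = 7.233 m³/s

7.23 m³/s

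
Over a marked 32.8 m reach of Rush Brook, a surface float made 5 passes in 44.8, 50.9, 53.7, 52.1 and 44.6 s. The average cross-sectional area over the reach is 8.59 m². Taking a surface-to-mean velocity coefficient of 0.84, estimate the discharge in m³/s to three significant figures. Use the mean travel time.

t̄ = (44.8 + 50.9 + 53.7 + 52.1 + 44.6) / 5 = 49.22 s
v_surface = L / t̄ = 32.8 / 49.22 = 0.6664 m/s
v_mean = 0.84 × 0.6664 = 0.5598 m/s
Q = A × v_mean = 8.59 × 0.5598 = 4.808 m³/s

4.81 m³/s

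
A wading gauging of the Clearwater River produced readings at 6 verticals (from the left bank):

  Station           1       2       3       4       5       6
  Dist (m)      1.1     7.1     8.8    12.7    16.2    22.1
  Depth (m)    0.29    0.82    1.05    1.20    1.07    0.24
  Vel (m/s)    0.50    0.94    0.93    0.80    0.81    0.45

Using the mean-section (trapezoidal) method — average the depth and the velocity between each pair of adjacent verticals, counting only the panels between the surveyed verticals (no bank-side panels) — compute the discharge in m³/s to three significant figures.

13.3 m³/s

Panel 1-2: Δb = 6 m, d̄ = (0.29+0.82)/2 = 0.555, v̄ = (0.50+0.94)/2 = 0.72 → q = 6×0.555×0.72 = 2.398 m³/s
Panel 2-3: Δb = 1.7 m, d̄ = (0.82+1.05)/2 = 0.935, v̄ = (0.94+0.93)/2 = 0.935 → q = 1.7×0.935×0.935 = 1.486 m³/s
Panel 3-4: Δb = 3.9 m, d̄ = (1.05+1.20)/2 = 1.125, v̄ = (0.93+0.80)/2 = 0.865 → q = 3.9×1.125×0.865 = 3.795 m³/s
Panel 4-5: Δb = 3.5 m, d̄ = (1.20+1.07)/2 = 1.135, v̄ = (0.80+0.81)/2 = 0.805 → q = 3.5×1.135×0.805 = 3.198 m³/s
Panel 5-6: Δb = 5.9 m, d̄ = (1.07+0.24)/2 = 0.655, v̄ = (0.81+0.45)/2 = 0.63 → q = 5.9×0.655×0.63 = 2.435 m³/s
Q = Σ q = 13.31 m³/s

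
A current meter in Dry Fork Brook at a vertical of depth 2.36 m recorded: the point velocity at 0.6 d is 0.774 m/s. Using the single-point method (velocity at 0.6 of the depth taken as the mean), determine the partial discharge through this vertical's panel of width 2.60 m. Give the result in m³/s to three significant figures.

4.75 m³/s

v̄ = v₀.₆ = 0.774 m/s
q = v̄ × d × w = 0.7740 × 2.36 × 2.60 = 4.749 m³/s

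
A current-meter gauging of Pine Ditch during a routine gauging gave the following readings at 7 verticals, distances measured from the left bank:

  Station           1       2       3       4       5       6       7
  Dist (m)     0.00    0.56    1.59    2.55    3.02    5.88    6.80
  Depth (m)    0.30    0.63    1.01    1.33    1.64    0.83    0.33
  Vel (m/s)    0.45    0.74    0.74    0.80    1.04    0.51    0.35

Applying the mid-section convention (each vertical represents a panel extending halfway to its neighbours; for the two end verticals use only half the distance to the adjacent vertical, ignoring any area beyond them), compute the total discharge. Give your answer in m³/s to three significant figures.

5.61 m³/s

w_1 = (0.56 − 0.00)/2 = 0.28 m; q_1 = 0.45 × 0.30 × 0.28 = 0.03780 m³/s
w_2 = (1.59 − 0.00)/2 = 0.795 m; q_2 = 0.74 × 0.63 × 0.795 = 0.3706 m³/s
w_3 = (2.55 − 0.56)/2 = 0.995 m; q_3 = 0.74 × 1.01 × 0.995 = 0.7437 m³/s
w_4 = (3.02 − 1.59)/2 = 0.715 m; q_4 = 0.80 × 1.33 × 0.715 = 0.7608 m³/s
w_5 = (5.88 − 2.55)/2 = 1.665 m; q_5 = 1.04 × 1.64 × 1.665 = 2.840 m³/s
w_6 = (6.80 − 3.02)/2 = 1.89 m; q_6 = 0.51 × 0.83 × 1.89 = 0.8000 m³/s
w_7 = (6.80 − 5.88)/2 = 0.46 m; q_7 = 0.35 × 0.33 × 0.46 = 0.05313 m³/s
Q = Σ qᵢ = 5.606 m³/s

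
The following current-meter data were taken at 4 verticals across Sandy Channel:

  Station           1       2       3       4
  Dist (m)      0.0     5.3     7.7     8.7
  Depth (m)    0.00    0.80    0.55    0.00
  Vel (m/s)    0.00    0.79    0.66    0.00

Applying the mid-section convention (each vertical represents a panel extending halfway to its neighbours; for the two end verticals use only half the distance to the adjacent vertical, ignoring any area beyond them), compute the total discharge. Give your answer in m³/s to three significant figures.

3.05 m³/s

w_2 = (7.7 − 0.0)/2 = 3.85 m; q_2 = 0.79 × 0.80 × 3.85 = 2.433 m³/s
w_3 = (8.7 − 5.3)/2 = 1.7 m; q_3 = 0.66 × 0.55 × 1.7 = 0.6171 m³/s
Stations 1, 4 contribute zero (depth or velocity is 0).
Q = Σ qᵢ = 3.050 m³/s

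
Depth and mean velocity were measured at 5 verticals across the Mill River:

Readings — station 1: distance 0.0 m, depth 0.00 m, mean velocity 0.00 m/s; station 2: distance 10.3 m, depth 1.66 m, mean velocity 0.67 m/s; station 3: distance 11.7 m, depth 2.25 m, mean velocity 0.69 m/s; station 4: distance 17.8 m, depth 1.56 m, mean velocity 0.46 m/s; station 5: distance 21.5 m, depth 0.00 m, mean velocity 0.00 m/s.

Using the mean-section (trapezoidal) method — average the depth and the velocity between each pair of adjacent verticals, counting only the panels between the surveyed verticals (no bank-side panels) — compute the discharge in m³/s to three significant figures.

12.1 m³/s

Panel 1-2: Δb = 10.3 m, d̄ = (0.00+1.66)/2 = 0.83, v̄ = (0.00+0.67)/2 = 0.335 → q = 10.3×0.83×0.335 = 2.864 m³/s
Panel 2-3: Δb = 1.4 m, d̄ = (1.66+2.25)/2 = 1.955, v̄ = (0.67+0.69)/2 = 0.68 → q = 1.4×1.955×0.68 = 1.861 m³/s
Panel 3-4: Δb = 6.1 m, d̄ = (2.25+1.56)/2 = 1.905, v̄ = (0.69+0.46)/2 = 0.575 → q = 6.1×1.905×0.575 = 6.682 m³/s
Panel 4-5: Δb = 3.7 m, d̄ = (1.56+0.00)/2 = 0.78, v̄ = (0.46+0.00)/2 = 0.23 → q = 3.7×0.78×0.23 = 0.6638 m³/s
Q = Σ q = 12.07 m³/s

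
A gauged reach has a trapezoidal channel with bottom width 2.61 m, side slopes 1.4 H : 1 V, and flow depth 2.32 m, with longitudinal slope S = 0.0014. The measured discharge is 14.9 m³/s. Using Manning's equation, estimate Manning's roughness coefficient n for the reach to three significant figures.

0.0403

A = (b + z·y)·y = (2.61 + 1.4×2.32)×2.32 = 13.59 m²
P = b + 2y√(1+z²) = 2.61 + 2×2.32×√(1+1.4²) = 10.59 m
R = A/P = 13.59/10.59 = 1.283 m
n = (1/Q)·A·R^(2/3)·S^(1/2) = (1/14.9) × 13.59 × 1.181 × 0.03742 = 0.04030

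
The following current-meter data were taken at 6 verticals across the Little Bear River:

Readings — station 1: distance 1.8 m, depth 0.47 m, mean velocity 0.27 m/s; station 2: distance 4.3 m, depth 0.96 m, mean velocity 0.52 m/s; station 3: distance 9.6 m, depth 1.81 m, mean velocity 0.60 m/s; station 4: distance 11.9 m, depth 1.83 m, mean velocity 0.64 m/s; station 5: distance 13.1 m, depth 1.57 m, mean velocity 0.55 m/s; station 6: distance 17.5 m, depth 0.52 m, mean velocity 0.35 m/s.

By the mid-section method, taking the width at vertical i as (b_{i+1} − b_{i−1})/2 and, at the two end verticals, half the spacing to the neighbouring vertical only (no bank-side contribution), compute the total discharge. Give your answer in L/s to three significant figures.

w_1 = (4.3 − 1.8)/2 = 1.25 m; q_1 = 0.27 × 0.47 × 1.25 = 0.1586 m³/s
w_2 = (9.6 − 1.8)/2 = 3.9 m; q_2 = 0.52 × 0.96 × 3.9 = 1.947 m³/s
w_3 = (11.9 − 4.3)/2 = 3.8 m; q_3 = 0.60 × 1.81 × 3.8 = 4.127 m³/s
w_4 = (13.1 − 9.6)/2 = 1.75 m; q_4 = 0.64 × 1.83 × 1.75 = 2.050 m³/s
w_5 = (17.5 − 11.9)/2 = 2.8 m; q_5 = 0.55 × 1.57 × 2.8 = 2.418 m³/s
w_6 = (17.5 − 13.1)/2 = 2.2 m; q_6 = 0.35 × 0.52 × 2.2 = 0.4004 m³/s
Q = Σ qᵢ = 11.10 m³/s
= 11.10 × 1000 = 11100 L/s

11100 L/s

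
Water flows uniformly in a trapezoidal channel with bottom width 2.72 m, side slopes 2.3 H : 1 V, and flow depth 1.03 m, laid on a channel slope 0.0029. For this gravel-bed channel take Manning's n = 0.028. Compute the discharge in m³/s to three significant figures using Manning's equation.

A = (b + z·y)·y = (2.72 + 2.3×1.03)×1.03 = 5.242 m²
P = b + 2y√(1+z²) = 2.72 + 2×1.03×√(1+2.3²) = 7.886 m
R = A/P = 5.242/7.886 = 0.6646 m
Q = (1/n)·A·R^(2/3)·S^(1/2) = (1/0.028) × 5.242 × 0.6646^(2/3) × 0.0029^(1/2) = 7.678 m³/s

7.68 m³/s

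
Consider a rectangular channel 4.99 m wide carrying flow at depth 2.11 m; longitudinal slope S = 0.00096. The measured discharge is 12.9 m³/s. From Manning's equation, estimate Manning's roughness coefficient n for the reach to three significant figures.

A = b·y = 4.99 × 2.11 = 10.53 m²
P = b + 2y = 4.99 + 2×2.11 = 9.210 m
R = A/P = 10.53/9.210 = 1.143 m
n = (1/Q)·A·R^(2/3)·S^(1/2) = (1/12.9) × 10.53 × 1.093 × 0.03098 = 0.02765

0.0276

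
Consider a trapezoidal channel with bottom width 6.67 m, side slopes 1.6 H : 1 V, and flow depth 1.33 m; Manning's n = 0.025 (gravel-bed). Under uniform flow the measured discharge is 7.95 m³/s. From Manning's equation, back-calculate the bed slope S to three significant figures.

0.000288

A = (b + z·y)·y = (6.67 + 1.6×1.33)×1.33 = 11.70 m²
P = b + 2y√(1+z²) = 6.67 + 2×1.33×√(1+1.6²) = 11.69 m
R = A/P = 11.70/11.69 = 1.001 m
S = (Q·n / (1·A·R^(2/3)))² = (7.95×0.025 / (1×11.70×1.001))² = 0.0002881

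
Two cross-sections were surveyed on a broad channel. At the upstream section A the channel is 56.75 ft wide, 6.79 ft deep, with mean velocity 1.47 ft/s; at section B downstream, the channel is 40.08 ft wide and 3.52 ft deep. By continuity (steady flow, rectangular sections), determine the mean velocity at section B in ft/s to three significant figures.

Q = A₁V₁ = (56.75×6.79) × 1.47 = 566.4 ft³/s
A₂ = 40.08 × 3.52 = 141.1 ft²
V₂ = Q/A₂ = 566.4/141.1 = 4.015 ft/s

4.01 ft/s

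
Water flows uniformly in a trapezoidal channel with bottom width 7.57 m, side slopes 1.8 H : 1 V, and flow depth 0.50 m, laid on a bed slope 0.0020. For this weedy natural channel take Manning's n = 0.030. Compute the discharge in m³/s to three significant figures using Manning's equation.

3.65 m³/s

A = (b + z·y)·y = (7.57 + 1.8×0.50)×0.50 = 4.235 m²
P = b + 2y√(1+z²) = 7.57 + 2×0.50×√(1+1.8²) = 9.629 m
R = A/P = 4.235/9.629 = 0.4398 m
Q = (1/n)·A·R^(2/3)·S^(1/2) = (1/0.030) × 4.235 × 0.4398^(2/3) × 0.0020^(1/2) = 3.651 m³/s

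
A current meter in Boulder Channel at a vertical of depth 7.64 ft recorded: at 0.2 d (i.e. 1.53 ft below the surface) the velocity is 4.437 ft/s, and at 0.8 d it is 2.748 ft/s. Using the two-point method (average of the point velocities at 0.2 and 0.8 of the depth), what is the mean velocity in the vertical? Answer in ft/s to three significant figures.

v̄ = (4.437 + 2.748) / 2 = 3.593 ft/s

3.59 ft/s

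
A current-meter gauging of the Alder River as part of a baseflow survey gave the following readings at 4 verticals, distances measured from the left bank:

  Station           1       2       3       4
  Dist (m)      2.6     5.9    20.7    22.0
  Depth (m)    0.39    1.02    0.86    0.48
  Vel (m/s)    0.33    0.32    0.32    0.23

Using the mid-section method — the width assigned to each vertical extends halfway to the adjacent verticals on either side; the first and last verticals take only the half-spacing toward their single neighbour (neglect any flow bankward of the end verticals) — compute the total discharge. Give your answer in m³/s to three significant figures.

w_1 = (5.9 − 2.6)/2 = 1.65 m; q_1 = 0.33 × 0.39 × 1.65 = 0.2124 m³/s
w_2 = (20.7 − 2.6)/2 = 9.05 m; q_2 = 0.32 × 1.02 × 9.05 = 2.954 m³/s
w_3 = (22.0 − 5.9)/2 = 8.05 m; q_3 = 0.32 × 0.86 × 8.05 = 2.215 m³/s
w_4 = (22.0 − 20.7)/2 = 0.65 m; q_4 = 0.23 × 0.48 × 0.65 = 0.07176 m³/s
Q = Σ qᵢ = 5.453 m³/s

5.45 m³/s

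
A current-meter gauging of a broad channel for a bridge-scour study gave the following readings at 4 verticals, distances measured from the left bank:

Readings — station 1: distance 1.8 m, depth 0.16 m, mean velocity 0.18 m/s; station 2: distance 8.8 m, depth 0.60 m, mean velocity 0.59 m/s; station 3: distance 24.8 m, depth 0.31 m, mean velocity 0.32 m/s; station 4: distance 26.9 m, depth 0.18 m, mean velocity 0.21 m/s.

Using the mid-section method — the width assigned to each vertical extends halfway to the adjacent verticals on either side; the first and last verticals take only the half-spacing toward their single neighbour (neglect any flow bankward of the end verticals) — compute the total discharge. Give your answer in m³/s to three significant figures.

5.11 m³/s

w_1 = (8.8 − 1.8)/2 = 3.5 m; q_1 = 0.18 × 0.16 × 3.5 = 0.1008 m³/s
w_2 = (24.8 − 1.8)/2 = 11.5 m; q_2 = 0.59 × 0.60 × 11.5 = 4.071 m³/s
w_3 = (26.9 − 8.8)/2 = 9.05 m; q_3 = 0.32 × 0.31 × 9.05 = 0.8978 m³/s
w_4 = (26.9 − 24.8)/2 = 1.05 m; q_4 = 0.21 × 0.18 × 1.05 = 0.03969 m³/s
Q = Σ qᵢ = 5.109 m³/s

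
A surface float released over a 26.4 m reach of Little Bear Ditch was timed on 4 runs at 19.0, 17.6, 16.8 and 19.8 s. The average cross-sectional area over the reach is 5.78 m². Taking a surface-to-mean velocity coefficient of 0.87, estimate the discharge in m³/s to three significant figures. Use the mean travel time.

7.25 m³/s

t̄ = (19.0 + 17.6 + 16.8 + 19.8) / 4 = 18.3 s
v_surface = L / t̄ = 26.4 / 18.3 = 1.443 m/s
v_mean = 0.87 × 1.443 = 1.255 m/s
Q = A × v_mean = 5.78 × 1.255 = 7.254 m³/s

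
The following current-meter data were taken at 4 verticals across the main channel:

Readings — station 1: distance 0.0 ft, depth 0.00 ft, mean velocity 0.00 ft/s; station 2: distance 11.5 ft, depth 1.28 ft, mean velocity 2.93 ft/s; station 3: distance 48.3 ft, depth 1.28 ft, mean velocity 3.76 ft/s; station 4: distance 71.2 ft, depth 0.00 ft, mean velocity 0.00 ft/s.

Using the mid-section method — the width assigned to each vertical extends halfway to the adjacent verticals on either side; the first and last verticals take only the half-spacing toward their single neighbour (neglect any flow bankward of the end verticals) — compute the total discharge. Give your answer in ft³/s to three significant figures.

w_2 = (48.3 − 0.0)/2 = 24.15 ft; q_2 = 2.93 × 1.28 × 24.15 = 90.57 ft³/s
w_3 = (71.2 − 11.5)/2 = 29.85 ft; q_3 = 3.76 × 1.28 × 29.85 = 143.7 ft³/s
Stations 1, 4 contribute zero (depth or velocity is 0).
Q = Σ qᵢ = 234.2 ft³/s

234 ft³/s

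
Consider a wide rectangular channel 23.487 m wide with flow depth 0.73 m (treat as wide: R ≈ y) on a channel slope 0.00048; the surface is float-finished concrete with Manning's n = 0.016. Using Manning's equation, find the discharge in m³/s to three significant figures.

19.0 m³/s

A = b·y = 23.487 × 0.73 = 17.15 m²
Wide channel: R ≈ y = 0.73 m
Q = (1/n)·A·R^(2/3)·S^(1/2) = (1/0.016) × 17.15 × 0.7300^(2/3) × 0.00048^(1/2) = 19.03 m³/s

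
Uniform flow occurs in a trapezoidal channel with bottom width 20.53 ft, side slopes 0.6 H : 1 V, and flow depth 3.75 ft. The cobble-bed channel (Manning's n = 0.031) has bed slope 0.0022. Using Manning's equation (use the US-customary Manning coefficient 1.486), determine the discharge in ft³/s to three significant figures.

A = (b + z·y)·y = (20.53 + 0.6×3.75)×3.75 = 85.43 ft²
P = b + 2y√(1+z²) = 20.53 + 2×3.75×√(1+0.6²) = 29.28 ft
R = A/P = 85.43/29.28 = 2.918 ft
Q = (1.486/n)·A·R^(2/3)·S^(1/2) = (1.486/0.031) × 85.43 × 2.918^(2/3) × 0.0022^(1/2) = 392.2 ft³/s

392 ft³/s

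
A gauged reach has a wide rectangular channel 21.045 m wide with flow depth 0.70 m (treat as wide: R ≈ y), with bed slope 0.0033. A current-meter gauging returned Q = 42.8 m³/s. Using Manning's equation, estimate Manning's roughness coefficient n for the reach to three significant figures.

0.0156

A = b·y = 21.045 × 0.70 = 14.73 m²
Wide channel: R ≈ y = 0.70 m
n = (1/Q)·A·R^(2/3)·S^(1/2) = (1/42.8) × 14.73 × 0.7884 × 0.05745 = 0.01559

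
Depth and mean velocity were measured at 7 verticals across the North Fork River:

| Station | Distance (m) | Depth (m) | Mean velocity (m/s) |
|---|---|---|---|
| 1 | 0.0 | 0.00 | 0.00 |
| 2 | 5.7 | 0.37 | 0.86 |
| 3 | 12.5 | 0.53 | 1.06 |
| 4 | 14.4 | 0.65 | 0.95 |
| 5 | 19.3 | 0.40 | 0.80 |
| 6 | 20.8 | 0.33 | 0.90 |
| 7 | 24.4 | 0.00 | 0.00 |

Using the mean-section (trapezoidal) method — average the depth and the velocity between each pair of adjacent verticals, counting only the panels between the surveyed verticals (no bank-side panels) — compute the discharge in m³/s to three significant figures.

7.50 m³/s

Panel 1-2: Δb = 5.7 m, d̄ = (0.00+0.37)/2 = 0.185, v̄ = (0.00+0.86)/2 = 0.43 → q = 5.7×0.185×0.43 = 0.4534 m³/s
Panel 2-3: Δb = 6.8 m, d̄ = (0.37+0.53)/2 = 0.45, v̄ = (0.86+1.06)/2 = 0.96 → q = 6.8×0.45×0.96 = 2.938 m³/s
Panel 3-4: Δb = 1.9 m, d̄ = (0.53+0.65)/2 = 0.59, v̄ = (1.06+0.95)/2 = 1.005 → q = 1.9×0.59×1.005 = 1.127 m³/s
Panel 4-5: Δb = 4.9 m, d̄ = (0.65+0.40)/2 = 0.525, v̄ = (0.95+0.80)/2 = 0.875 → q = 4.9×0.525×0.875 = 2.251 m³/s
Panel 5-6: Δb = 1.5 m, d̄ = (0.40+0.33)/2 = 0.365, v̄ = (0.80+0.90)/2 = 0.85 → q = 1.5×0.365×0.85 = 0.4654 m³/s
Panel 6-7: Δb = 3.6 m, d̄ = (0.33+0.00)/2 = 0.165, v̄ = (0.90+0.00)/2 = 0.45 → q = 3.6×0.165×0.45 = 0.2673 m³/s
Q = Σ q = 7.501 m³/s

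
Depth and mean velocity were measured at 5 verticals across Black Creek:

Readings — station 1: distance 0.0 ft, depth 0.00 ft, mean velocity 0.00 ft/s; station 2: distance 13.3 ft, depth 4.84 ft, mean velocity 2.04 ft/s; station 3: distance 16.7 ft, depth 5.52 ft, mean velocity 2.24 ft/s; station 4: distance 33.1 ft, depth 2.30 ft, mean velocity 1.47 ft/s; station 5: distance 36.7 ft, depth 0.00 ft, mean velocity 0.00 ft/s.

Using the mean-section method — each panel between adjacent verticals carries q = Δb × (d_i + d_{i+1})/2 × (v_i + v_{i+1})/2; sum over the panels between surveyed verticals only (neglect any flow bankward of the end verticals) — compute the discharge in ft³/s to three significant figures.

Panel 1-2: Δb = 13.3 ft, d̄ = (0.00+4.84)/2 = 2.42, v̄ = (0.00+2.04)/2 = 1.02 → q = 13.3×2.42×1.02 = 32.83 ft³/s
Panel 2-3: Δb = 3.4 ft, d̄ = (4.84+5.52)/2 = 5.18, v̄ = (2.04+2.24)/2 = 2.14 → q = 3.4×5.18×2.14 = 37.69 ft³/s
Panel 3-4: Δb = 16.4 ft, d̄ = (5.52+2.30)/2 = 3.91, v̄ = (2.24+1.47)/2 = 1.855 → q = 16.4×3.91×1.855 = 119.0 ft³/s
Panel 4-5: Δb = 3.6 ft, d̄ = (2.30+0.00)/2 = 1.15, v̄ = (1.47+0.00)/2 = 0.735 → q = 3.6×1.15×0.735 = 3.043 ft³/s
Q = Σ q = 192.5 ft³/s

193 ft³/s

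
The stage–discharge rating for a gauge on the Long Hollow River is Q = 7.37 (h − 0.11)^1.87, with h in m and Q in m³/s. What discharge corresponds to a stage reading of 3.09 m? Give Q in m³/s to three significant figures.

56.8 m³/s

Q = 7.37 × (3.09 − 0.11)^1.87 = 7.37 × 2.98^1.87 = 56.79 m³/s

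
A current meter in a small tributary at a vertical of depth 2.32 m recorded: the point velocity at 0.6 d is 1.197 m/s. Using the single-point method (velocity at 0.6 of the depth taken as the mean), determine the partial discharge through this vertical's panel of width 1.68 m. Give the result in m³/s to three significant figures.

v̄ = v₀.₆ = 1.197 m/s
q = v̄ × d × w = 1.197 × 2.32 × 1.68 = 4.665 m³/s

4.67 m³/s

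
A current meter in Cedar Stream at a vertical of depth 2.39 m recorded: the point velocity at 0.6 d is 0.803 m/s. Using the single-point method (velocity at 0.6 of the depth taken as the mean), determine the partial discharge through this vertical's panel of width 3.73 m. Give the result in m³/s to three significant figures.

v̄ = v₀.₆ = 0.803 m/s
q = v̄ × d × w = 0.8030 × 2.39 × 3.73 = 7.159 m³/s

7.16 m³/s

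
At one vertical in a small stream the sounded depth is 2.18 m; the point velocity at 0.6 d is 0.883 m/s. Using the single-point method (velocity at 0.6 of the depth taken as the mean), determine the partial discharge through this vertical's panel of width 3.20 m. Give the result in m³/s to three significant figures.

v̄ = v₀.₆ = 0.883 m/s
q = v̄ × d × w = 0.8830 × 2.18 × 3.20 = 6.160 m³/s

6.16 m³/s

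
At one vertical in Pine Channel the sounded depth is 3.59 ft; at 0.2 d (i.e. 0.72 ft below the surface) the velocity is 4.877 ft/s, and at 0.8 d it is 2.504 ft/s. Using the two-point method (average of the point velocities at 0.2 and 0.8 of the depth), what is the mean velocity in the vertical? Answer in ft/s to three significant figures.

v̄ = (4.877 + 2.504) / 2 = 3.691 ft/s

3.69 ft/s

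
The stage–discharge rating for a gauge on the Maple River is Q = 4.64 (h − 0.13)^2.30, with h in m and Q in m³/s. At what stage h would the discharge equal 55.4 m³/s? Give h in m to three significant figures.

3.07 m

h − h₀ = (Q/C)^(1/b) = (55.4/4.64)^(1/2.30) = 2.939 m
h = 0.13 + 2.939 = 3.069 m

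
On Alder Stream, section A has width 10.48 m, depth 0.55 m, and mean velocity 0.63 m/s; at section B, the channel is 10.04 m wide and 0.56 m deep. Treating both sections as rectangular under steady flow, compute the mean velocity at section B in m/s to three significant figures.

Q = A₁V₁ = (10.48×0.55) × 0.63 = 3.631 m³/s
A₂ = 10.04 × 0.56 = 5.622 m²
V₂ = Q/A₂ = 3.631/5.622 = 0.6459 m/s

0.646 m/s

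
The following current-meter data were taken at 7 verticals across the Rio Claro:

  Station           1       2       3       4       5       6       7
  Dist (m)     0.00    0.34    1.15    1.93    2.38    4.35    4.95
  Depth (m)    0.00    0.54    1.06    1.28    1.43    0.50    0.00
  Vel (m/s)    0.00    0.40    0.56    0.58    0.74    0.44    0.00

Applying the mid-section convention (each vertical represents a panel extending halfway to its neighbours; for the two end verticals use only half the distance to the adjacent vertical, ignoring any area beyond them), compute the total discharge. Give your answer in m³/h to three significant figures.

w_2 = (1.15 − 0.00)/2 = 0.575 m; q_2 = 0.40 × 0.54 × 0.575 = 0.1242 m³/s
w_3 = (1.93 − 0.34)/2 = 0.795 m; q_3 = 0.56 × 1.06 × 0.795 = 0.4719 m³/s
w_4 = (2.38 − 1.15)/2 = 0.615 m; q_4 = 0.58 × 1.28 × 0.615 = 0.4566 m³/s
w_5 = (4.35 − 1.93)/2 = 1.21 m; q_5 = 0.74 × 1.43 × 1.21 = 1.280 m³/s
w_6 = (4.95 − 2.38)/2 = 1.285 m; q_6 = 0.44 × 0.50 × 1.285 = 0.2827 m³/s
Stations 1, 7 contribute zero (depth or velocity is 0).
Q = Σ qᵢ = 2.616 m³/s
= 2.616 × 3600 = 9417 m³/h

9420 m³/h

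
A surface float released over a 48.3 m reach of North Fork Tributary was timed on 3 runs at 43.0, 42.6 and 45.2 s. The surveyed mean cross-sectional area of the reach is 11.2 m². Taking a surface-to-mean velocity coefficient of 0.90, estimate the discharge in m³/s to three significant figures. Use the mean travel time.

11.2 m³/s

t̄ = (43.0 + 42.6 + 45.2) / 3 = 43.6 s
v_surface = L / t̄ = 48.3 / 43.6 = 1.108 m/s
v_mean = 0.90 × 1.108 = 0.9970 m/s
Q = A × v_mean = 11.2 × 0.9970 = 11.17 m³/s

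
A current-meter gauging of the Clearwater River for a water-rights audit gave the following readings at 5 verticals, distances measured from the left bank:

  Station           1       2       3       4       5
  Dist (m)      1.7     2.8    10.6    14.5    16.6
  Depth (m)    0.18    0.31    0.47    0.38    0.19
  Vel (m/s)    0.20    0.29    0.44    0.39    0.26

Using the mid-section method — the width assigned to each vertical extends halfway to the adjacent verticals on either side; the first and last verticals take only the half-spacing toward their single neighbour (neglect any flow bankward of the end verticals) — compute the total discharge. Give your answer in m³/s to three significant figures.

2.13 m³/s

w_1 = (2.8 − 1.7)/2 = 0.55 m; q_1 = 0.20 × 0.18 × 0.55 = 0.01980 m³/s
w_2 = (10.6 − 1.7)/2 = 4.45 m; q_2 = 0.29 × 0.31 × 4.45 = 0.4001 m³/s
w_3 = (14.5 − 2.8)/2 = 5.85 m; q_3 = 0.44 × 0.47 × 5.85 = 1.210 m³/s
w_4 = (16.6 − 10.6)/2 = 3 m; q_4 = 0.39 × 0.38 × 3 = 0.4446 m³/s
w_5 = (16.6 − 14.5)/2 = 1.05 m; q_5 = 0.26 × 0.19 × 1.05 = 0.05187 m³/s
Q = Σ qᵢ = 2.126 m³/s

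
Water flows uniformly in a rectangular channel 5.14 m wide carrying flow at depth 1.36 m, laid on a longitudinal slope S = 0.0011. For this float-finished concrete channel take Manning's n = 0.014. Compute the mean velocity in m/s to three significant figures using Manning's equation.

2.19 m/s

A = b·y = 5.14 × 1.36 = 6.990 m²
P = b + 2y = 5.14 + 2×1.36 = 7.860 m
R = A/P = 6.990/7.860 = 0.8894 m
Q = (1/n)·A·R^(2/3)·S^(1/2) = (1/0.014) × 6.990 × 0.8894^(2/3) × 0.0011^(1/2) = 15.32 m³/s
V = Q/A = 15.32/6.990 = 2.191 m/s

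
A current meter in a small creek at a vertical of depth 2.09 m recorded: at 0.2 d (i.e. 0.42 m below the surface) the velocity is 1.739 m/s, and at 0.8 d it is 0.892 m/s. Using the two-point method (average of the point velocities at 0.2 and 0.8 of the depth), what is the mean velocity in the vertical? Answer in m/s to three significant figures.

1.32 m/s

v̄ = (1.739 + 0.892) / 2 = 1.316 m/s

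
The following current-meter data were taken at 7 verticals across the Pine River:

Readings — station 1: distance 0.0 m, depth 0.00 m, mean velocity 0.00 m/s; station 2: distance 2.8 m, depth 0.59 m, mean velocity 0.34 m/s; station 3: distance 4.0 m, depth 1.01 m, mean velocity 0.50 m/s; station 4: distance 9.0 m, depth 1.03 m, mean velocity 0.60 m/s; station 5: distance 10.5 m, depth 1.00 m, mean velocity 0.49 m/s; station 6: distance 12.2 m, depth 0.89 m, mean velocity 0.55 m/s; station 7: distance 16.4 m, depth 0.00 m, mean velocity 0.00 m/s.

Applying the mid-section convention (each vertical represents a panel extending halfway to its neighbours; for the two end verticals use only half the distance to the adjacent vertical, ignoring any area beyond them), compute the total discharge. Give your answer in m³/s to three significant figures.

6.20 m³/s

w_2 = (4.0 − 0.0)/2 = 2 m; q_2 = 0.34 × 0.59 × 2 = 0.4012 m³/s
w_3 = (9.0 − 2.8)/2 = 3.1 m; q_3 = 0.50 × 1.01 × 3.1 = 1.566 m³/s
w_4 = (10.5 − 4.0)/2 = 3.25 m; q_4 = 0.60 × 1.03 × 3.25 = 2.009 m³/s
w_5 = (12.2 − 9.0)/2 = 1.6 m; q_5 = 0.49 × 1.00 × 1.6 = 0.7840 m³/s
w_6 = (16.4 − 10.5)/2 = 2.95 m; q_6 = 0.55 × 0.89 × 2.95 = 1.444 m³/s
Stations 1, 7 contribute zero (depth or velocity is 0).
Q = Σ qᵢ = 6.203 m³/s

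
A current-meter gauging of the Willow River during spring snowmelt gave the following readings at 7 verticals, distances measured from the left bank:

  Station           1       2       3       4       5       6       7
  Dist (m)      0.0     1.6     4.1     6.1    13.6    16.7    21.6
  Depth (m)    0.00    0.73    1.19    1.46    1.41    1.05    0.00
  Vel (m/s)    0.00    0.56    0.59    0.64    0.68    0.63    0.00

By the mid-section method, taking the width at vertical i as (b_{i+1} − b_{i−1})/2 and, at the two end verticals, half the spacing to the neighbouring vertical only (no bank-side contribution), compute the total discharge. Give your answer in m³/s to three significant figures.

w_2 = (4.1 − 0.0)/2 = 2.05 m; q_2 = 0.56 × 0.73 × 2.05 = 0.8380 m³/s
w_3 = (6.1 − 1.6)/2 = 2.25 m; q_3 = 0.59 × 1.19 × 2.25 = 1.580 m³/s
w_4 = (13.6 − 4.1)/2 = 4.75 m; q_4 = 0.64 × 1.46 × 4.75 = 4.438 m³/s
w_5 = (16.7 − 6.1)/2 = 5.3 m; q_5 = 0.68 × 1.41 × 5.3 = 5.082 m³/s
w_6 = (21.6 − 13.6)/2 = 4 m; q_6 = 0.63 × 1.05 × 4 = 2.646 m³/s
Stations 1, 7 contribute zero (depth or velocity is 0).
Q = Σ qᵢ = 14.58 m³/s

14.6 m³/s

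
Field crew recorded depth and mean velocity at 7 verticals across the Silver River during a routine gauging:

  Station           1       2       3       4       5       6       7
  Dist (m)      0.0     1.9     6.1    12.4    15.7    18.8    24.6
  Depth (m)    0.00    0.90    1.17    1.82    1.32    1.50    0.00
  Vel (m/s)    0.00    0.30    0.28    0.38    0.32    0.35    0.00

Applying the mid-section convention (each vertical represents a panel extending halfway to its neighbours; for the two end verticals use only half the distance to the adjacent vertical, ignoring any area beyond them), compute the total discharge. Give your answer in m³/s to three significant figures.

9.55 m³/s

w_2 = (6.1 − 0.0)/2 = 3.05 m; q_2 = 0.30 × 0.90 × 3.05 = 0.8235 m³/s
w_3 = (12.4 − 1.9)/2 = 5.25 m; q_3 = 0.28 × 1.17 × 5.25 = 1.720 m³/s
w_4 = (15.7 − 6.1)/2 = 4.8 m; q_4 = 0.38 × 1.82 × 4.8 = 3.320 m³/s
w_5 = (18.8 − 12.4)/2 = 3.2 m; q_5 = 0.32 × 1.32 × 3.2 = 1.352 m³/s
w_6 = (24.6 − 15.7)/2 = 4.45 m; q_6 = 0.35 × 1.50 × 4.45 = 2.336 m³/s
Stations 1, 7 contribute zero (depth or velocity is 0).
Q = Σ qᵢ = 9.551 m³/s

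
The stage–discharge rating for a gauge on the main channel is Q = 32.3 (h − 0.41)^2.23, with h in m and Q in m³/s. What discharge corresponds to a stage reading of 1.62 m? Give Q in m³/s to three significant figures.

Q = 32.3 × (1.62 − 0.41)^2.23 = 32.3 × 1.21^2.23 = 49.41 m³/s

49.4 m³/s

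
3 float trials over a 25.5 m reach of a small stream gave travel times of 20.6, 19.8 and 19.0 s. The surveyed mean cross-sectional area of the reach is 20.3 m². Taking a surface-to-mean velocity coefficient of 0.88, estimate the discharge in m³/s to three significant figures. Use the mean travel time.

23.0 m³/s

t̄ = (20.6 + 19.8 + 19.0) / 3 = 19.8 s
v_surface = L / t̄ = 25.5 / 19.8 = 1.288 m/s
v_mean = 0.88 × 1.288 = 1.133 m/s
Q = A × v_mean = 20.3 × 1.133 = 23.01 m³/s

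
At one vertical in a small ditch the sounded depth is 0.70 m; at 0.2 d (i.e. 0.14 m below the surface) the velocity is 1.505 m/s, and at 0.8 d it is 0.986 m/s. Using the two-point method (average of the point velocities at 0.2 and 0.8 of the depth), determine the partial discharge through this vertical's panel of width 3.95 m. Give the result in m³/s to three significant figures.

v̄ = (1.505 + 0.986) / 2 = 1.246 m/s
q = v̄ × d × w = 1.246 × 0.70 × 3.95 = 3.444 m³/s

3.44 m³/s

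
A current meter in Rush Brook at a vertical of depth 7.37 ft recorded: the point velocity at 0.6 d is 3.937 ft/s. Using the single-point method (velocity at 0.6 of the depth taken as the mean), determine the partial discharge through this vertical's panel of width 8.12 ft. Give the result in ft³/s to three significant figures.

236 ft³/s

v̄ = v₀.₆ = 3.937 ft/s
q = v̄ × d × w = 3.937 × 7.37 × 8.12 = 235.6 ft³/s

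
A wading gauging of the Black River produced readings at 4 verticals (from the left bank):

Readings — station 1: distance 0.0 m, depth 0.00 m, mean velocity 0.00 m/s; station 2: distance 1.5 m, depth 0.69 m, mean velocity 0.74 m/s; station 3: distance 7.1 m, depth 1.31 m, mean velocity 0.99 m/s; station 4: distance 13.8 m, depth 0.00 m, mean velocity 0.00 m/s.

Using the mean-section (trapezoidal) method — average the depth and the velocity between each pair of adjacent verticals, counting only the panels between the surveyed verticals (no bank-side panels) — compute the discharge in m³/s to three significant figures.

Panel 1-2: Δb = 1.5 m, d̄ = (0.00+0.69)/2 = 0.345, v̄ = (0.00+0.74)/2 = 0.37 → q = 1.5×0.345×0.37 = 0.1915 m³/s
Panel 2-3: Δb = 5.6 m, d̄ = (0.69+1.31)/2 = 1, v̄ = (0.74+0.99)/2 = 0.865 → q = 5.6×1×0.865 = 4.844 m³/s
Panel 3-4: Δb = 6.7 m, d̄ = (1.31+0.00)/2 = 0.655, v̄ = (0.99+0.00)/2 = 0.495 → q = 6.7×0.655×0.495 = 2.172 m³/s
Q = Σ q = 7.208 m³/s

7.21 m³/s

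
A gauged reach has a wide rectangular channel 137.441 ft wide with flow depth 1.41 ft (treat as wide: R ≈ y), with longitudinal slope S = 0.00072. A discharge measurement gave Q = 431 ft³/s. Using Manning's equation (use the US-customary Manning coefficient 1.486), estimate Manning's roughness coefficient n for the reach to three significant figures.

A = b·y = 137.441 × 1.41 = 193.8 ft²
Wide channel: R ≈ y = 1.41 ft
n = (1.486/Q)·A·R^(2/3)·S^(1/2) = (1.486/431) × 193.8 × 1.257 × 0.02683 = 0.02254

0.0225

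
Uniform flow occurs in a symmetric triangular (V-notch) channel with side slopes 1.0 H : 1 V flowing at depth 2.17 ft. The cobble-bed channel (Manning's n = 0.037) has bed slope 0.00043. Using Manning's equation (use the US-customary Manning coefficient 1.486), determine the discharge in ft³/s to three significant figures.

A = z·y² = 1.0×2.17² = 4.709 ft²
P = 2y√(1+z²) = 2×2.17×√(1+1.0²) = 6.138 ft
R = A/P = 4.709/6.138 = 0.7672 ft
Q = (1.486/n)·A·R^(2/3)·S^(1/2) = (1.486/0.037) × 4.709 × 0.7672^(2/3) × 0.00043^(1/2) = 3.287 ft³/s

3.29 ft³/s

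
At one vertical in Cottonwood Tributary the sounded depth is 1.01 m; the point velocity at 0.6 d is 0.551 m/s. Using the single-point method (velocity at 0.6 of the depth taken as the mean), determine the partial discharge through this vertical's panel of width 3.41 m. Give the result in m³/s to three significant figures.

1.90 m³/s

v̄ = v₀.₆ = 0.551 m/s
q = v̄ × d × w = 0.5510 × 1.01 × 3.41 = 1.898 m³/s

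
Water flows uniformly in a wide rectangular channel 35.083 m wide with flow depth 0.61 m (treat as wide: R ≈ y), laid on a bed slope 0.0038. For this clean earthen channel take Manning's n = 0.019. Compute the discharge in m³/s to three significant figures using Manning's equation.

A = b·y = 35.083 × 0.61 = 21.40 m²
Wide channel: R ≈ y = 0.61 m
Q = (1/n)·A·R^(2/3)·S^(1/2) = (1/0.019) × 21.40 × 0.6100^(2/3) × 0.0038^(1/2) = 49.94 m³/s

49.9 m³/s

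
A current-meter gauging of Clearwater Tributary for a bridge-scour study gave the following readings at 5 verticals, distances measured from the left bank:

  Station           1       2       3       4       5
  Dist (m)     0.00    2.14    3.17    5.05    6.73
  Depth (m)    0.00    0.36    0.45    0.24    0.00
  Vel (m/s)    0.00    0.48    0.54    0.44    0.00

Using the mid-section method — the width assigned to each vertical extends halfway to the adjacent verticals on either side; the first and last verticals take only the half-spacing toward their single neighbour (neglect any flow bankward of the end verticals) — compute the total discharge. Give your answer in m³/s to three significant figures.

w_2 = (3.17 − 0.00)/2 = 1.585 m; q_2 = 0.48 × 0.36 × 1.585 = 0.2739 m³/s
w_3 = (5.05 − 2.14)/2 = 1.455 m; q_3 = 0.54 × 0.45 × 1.455 = 0.3536 m³/s
w_4 = (6.73 − 3.17)/2 = 1.78 m; q_4 = 0.44 × 0.24 × 1.78 = 0.1880 m³/s
Stations 1, 5 contribute zero (depth or velocity is 0).
Q = Σ qᵢ = 0.8154 m³/s

0.815 m³/s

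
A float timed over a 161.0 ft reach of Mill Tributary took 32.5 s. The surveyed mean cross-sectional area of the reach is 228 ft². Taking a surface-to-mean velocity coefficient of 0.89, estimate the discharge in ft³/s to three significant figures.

v_surface = L / t̄ = 161.0 / 32.5 = 4.954 ft/s
v_mean = 0.89 × 4.954 = 4.409 ft/s
Q = A × v_mean = 228 × 4.409 = 1005 ft³/s

1010 ft³/s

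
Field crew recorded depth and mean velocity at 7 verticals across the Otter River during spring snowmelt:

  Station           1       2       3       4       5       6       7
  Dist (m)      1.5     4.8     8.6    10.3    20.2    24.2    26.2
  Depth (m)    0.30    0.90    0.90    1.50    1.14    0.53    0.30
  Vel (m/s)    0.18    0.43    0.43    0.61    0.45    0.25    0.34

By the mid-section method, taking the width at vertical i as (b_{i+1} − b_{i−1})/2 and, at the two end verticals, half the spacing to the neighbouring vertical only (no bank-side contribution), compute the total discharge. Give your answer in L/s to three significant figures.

w_1 = (4.8 − 1.5)/2 = 1.65 m; q_1 = 0.18 × 0.30 × 1.65 = 0.08910 m³/s
w_2 = (8.6 − 1.5)/2 = 3.55 m; q_2 = 0.43 × 0.90 × 3.55 = 1.374 m³/s
w_3 = (10.3 − 4.8)/2 = 2.75 m; q_3 = 0.43 × 0.90 × 2.75 = 1.064 m³/s
w_4 = (20.2 − 8.6)/2 = 5.8 m; q_4 = 0.61 × 1.50 × 5.8 = 5.307 m³/s
w_5 = (24.2 − 10.3)/2 = 6.95 m; q_5 = 0.45 × 1.14 × 6.95 = 3.565 m³/s
w_6 = (26.2 − 20.2)/2 = 3 m; q_6 = 0.25 × 0.53 × 3 = 0.3975 m³/s
w_7 = (26.2 − 24.2)/2 = 1 m; q_7 = 0.34 × 0.30 × 1 = 0.1020 m³/s
Q = Σ qᵢ = 11.90 m³/s
= 11.90 × 1000 = 11900 L/s

11900 L/s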